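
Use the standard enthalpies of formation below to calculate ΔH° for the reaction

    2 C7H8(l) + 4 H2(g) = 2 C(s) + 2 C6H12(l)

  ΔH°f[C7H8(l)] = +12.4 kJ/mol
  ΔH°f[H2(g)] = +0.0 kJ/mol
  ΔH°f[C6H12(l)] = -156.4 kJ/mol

Products: 2·(+0.0) + 2·(-156.4) = -312.8
Reactants: 2·(+12.4) + 4·(+0.0) = +24.8
ΔH° = (-312.8) − (+24.8) = -337.6 kJ/mol

ΔH° = -337.6 kJ/mol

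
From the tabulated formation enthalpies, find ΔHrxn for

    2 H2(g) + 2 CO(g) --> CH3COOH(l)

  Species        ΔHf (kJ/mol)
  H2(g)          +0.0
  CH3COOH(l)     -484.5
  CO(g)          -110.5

ΔH°rxn = Σ nΔHf°(products) − Σ nΔHf°(reactants).
Products: 1·(-484.5) = -484.5
Reactants: 2·(+0.0) + 2·(-110.5) = -221.0
ΔHrxn = (-484.5) − (-221.0) = -263.5 kJ/mol

ΔHrxn = -263.5 kJ/mol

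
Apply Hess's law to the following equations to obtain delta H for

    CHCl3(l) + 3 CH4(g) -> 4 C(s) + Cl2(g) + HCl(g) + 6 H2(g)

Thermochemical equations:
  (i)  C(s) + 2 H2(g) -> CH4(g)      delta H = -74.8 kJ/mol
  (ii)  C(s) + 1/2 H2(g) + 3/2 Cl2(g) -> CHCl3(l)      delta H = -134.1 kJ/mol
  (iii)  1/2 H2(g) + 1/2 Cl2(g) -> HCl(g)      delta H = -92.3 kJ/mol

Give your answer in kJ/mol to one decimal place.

(i) reversed and × 3 (CH4(g) must end up as a reactant; ×3 to match 3 CH4(g) in the target): (-3)·(-74.8) = +224.4 kJ/mol
(ii) reversed (reverse to put CHCl3(l) on the reactant side): +134.1 kJ/mol
(iii) as written (HCl(g) already on the product side): -92.3 kJ/mol
Combining the equations, delta H = (+224.4) + (+134.1) + (-92.3) = 266.2 kJ/mol

delta H = 266.2 kJ/mol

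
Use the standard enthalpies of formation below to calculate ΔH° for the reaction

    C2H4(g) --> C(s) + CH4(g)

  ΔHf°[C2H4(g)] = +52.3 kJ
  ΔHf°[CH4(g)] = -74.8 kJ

ΔH°rxn = Σ nΔHf°(products) − Σ nΔHf°(reactants).
Products: 1·(+0.0) + 1·(-74.8) = -74.8
Reactants: 1·(+52.3) = +52.3
ΔH° = (-74.8) − (+52.3) = -127.1 kJ

ΔH° = -127.1 kJ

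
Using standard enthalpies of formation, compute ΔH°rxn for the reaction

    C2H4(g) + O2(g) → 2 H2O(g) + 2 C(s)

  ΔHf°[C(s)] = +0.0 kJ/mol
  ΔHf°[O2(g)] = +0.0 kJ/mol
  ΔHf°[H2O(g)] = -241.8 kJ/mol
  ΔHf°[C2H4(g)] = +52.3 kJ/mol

ΔH°rxn = -535.9 kJ/mol

Products: 2·(-241.8) + 2·(+0.0) = -483.6
Reactants: 1·(+52.3) + 1·(+0.0) = +52.3
ΔH°rxn = (-483.6) − (+52.3) = -535.9 kJ/mol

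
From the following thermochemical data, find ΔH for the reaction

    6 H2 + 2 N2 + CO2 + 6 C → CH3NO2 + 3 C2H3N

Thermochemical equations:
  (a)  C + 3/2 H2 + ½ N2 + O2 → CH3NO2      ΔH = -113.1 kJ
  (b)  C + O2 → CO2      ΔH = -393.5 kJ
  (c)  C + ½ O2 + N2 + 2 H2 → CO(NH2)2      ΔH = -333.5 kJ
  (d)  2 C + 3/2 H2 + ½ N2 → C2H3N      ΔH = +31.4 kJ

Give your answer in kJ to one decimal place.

(a) as written: -113.1 kJ
(b) reversed: +393.5 kJ
(c): not needed.
(d) × 3: (3)·(+31.4) = +94.2 kJ
ΔH = (1)·(-113.1) + (-1)·(-393.5) + (3)·(+31.4) = 374.6 kJ

ΔH = 374.6 kJ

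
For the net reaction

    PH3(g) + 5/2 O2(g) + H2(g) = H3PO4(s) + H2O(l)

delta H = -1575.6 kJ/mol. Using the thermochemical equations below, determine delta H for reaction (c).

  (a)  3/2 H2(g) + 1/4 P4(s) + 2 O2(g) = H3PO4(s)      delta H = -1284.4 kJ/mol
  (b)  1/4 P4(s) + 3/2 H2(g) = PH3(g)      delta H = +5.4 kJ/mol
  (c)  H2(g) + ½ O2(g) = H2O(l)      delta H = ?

(a) as written (H3PO4(s) already on the product side): -1284.4 kJ/mol
(b) reversed (reverse to put PH3(g) on the reactant side): -5.4 kJ/mol
(c) as written (H2O(l) already on the product side): contributes x
-1575.6 = (-1284.4) + (-5.4) + x
x = (-1575.6 − (-1289.8)) / (1) = -285.8 kJ/mol

delta H = -285.8 kJ/mol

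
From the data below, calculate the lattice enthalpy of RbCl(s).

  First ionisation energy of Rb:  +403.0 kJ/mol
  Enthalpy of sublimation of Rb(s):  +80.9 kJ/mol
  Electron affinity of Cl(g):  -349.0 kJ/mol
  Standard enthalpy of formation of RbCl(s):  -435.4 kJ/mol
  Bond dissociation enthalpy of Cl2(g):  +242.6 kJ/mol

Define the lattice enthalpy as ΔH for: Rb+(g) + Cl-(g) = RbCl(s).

U = -691.6 kJ/mol

ΔHf° = 1·ΔHsub + 1·(ΣIE) + 1/2·D(Cl2) + 1·EA + U
-435.4 = 1·(+80.9) + 1·(+403.0) + 1/2·(+242.6) + 1·(-349.0) + U
U = -435.4 − (+256.2) = -691.6 kJ/mol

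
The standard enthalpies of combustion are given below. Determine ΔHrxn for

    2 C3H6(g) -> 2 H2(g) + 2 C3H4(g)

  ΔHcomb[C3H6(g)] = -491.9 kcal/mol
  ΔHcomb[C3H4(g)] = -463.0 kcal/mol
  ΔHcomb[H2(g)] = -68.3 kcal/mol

ΔHrxn = 78.8 kcal/mol

With combustion enthalpies, reactants minus products:
= [2·(-491.9)] − [2·(-68.3) + 2·(-463.0)]
= 78.8 kcal/mol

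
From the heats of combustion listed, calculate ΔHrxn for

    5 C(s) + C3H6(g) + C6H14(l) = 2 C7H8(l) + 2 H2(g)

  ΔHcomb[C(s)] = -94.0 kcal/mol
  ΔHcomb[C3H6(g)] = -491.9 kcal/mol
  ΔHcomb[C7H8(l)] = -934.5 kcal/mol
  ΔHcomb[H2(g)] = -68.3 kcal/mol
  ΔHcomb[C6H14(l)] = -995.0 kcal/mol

ΔHrxn = 48.7 kcal/mol

With combustion enthalpies, reactants minus products:
= [5·(-94.0) + 1·(-491.9) + 1·(-995.0)] − [2·(-934.5) + 2·(-68.3)]
= 48.7 kcal/mol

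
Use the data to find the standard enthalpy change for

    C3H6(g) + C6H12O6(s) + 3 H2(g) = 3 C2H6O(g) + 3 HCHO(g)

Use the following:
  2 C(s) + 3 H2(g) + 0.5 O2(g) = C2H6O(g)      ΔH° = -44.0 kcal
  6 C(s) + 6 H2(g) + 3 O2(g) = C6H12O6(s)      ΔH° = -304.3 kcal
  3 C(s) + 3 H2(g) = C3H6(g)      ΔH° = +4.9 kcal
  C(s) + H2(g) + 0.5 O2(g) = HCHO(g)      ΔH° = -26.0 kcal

equation 1 × 3 (scale by 3 for the 3 C2H6O(g)): (3)·(-44.0) = -132.0 kcal
equation 2 reversed (reverse to put C6H12O6(s) on the reactant side): +304.3 kcal
equation 3 reversed (C3H6(g) must end up as a reactant): -4.9 kcal
equation 4 × 3 (×3 to match 3 HCHO(g) in the target): (3)·(-26.0) = -78.0 kcal
Since enthalpy is a state function, ΔH° = (-132.0) + (+304.3) + (-4.9) + (-78.0) = 89.4 kcal

ΔH° = 89.4 kcal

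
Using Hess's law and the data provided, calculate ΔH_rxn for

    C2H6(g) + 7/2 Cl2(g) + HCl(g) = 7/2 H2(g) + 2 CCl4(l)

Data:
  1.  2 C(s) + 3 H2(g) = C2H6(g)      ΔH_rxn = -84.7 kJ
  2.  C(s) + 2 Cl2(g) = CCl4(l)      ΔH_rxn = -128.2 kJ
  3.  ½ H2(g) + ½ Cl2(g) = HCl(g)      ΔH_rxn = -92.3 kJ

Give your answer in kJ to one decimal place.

ΔH_rxn = -79.4 kJ

eq. 1 reversed (reverse to put C2H6(g) on the reactant side): +84.7 kJ
eq. 2 × 2 (×2 to match 2 CCl4(l) in the target): (2)·(-128.2) = -256.4 kJ
eq. 3 reversed (reverse to put HCl(g) on the reactant side): +92.3 kJ
By Hess's law, ΔH_rxn = (-1)·(-84.7) + (2)·(-128.2) + (-1)·(-92.3) = -79.4 kJ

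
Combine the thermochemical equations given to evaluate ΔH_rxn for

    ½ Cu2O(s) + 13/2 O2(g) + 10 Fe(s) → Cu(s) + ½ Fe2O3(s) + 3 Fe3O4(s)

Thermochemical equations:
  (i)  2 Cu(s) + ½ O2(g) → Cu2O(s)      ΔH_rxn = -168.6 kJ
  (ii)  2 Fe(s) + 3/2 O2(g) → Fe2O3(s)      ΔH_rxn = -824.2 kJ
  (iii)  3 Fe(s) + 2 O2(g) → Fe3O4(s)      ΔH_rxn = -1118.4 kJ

ΔH_rxn = -3683.0 kJ

(i) reversed and × 1/2 (Cu2O(s) must end up as a reactant; ×1/2 to match 1/2 Cu2O(s) in the target): (-1/2)·(-168.6) = +84.3 kJ
(ii) × 1/2 (×1/2 to match 1/2 Fe2O3(s) in the target): (1/2)·(-824.2) = -412.1 kJ
(iii) × 3 (×3 to match 3 Fe3O4(s) in the target): (3)·(-1118.4) = -3355.2 kJ
ΔH_rxn = (-1/2)·(-168.6) + (1/2)·(-824.2) + (3)·(-1118.4) = -3683.0 kJ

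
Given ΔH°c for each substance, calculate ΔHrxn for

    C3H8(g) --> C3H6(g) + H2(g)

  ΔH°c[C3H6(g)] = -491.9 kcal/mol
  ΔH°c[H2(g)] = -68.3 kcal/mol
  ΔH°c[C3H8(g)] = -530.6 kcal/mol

With combustion enthalpies, reactants minus products:
= [1·(-530.6)] − [1·(-491.9) + 1·(-68.3)]
= 29.6 kcal/mol

ΔHrxn = 29.6 kcal/mol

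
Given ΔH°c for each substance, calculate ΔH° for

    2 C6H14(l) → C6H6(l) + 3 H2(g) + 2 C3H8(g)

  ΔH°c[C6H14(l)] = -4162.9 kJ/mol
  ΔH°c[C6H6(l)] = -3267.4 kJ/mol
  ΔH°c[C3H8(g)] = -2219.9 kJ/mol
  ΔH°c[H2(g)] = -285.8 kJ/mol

ΔH° = 238.8 kJ/mol

With combustion enthalpies, reactants minus products:
= [2·(-4162.9)] − [1·(-3267.4) + 3·(-285.8) + 2·(-2219.9)]
= 238.8 kJ/mol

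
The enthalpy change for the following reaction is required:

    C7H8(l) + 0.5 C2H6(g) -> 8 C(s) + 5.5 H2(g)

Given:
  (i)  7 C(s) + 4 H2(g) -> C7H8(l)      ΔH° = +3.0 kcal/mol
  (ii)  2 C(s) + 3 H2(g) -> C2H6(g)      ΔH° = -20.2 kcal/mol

ΔH° = 7.1 kcal/mol

(i) reversed (reverse to put C7H8(l) on the reactant side): -3.0 kcal/mol
(ii) reversed and × 1/2 (C2H6(g) must end up as a reactant; ×1/2 to match 1/2 C2H6(g) in the target): (-1/2)·(-20.2) = +10.1 kcal/mol
Summing the manipulated equations, ΔH° = (-3.0) + (+10.1) = 7.1 kcal/mol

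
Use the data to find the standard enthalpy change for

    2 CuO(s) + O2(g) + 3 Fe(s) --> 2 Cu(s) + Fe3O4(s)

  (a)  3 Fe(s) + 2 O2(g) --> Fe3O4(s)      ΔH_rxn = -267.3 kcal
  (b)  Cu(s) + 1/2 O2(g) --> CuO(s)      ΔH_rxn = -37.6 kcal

ΔH_rxn = -192.1 kcal

(a) as written (Fe3O4(s) already on the product side): -267.3 kcal
(b) reversed and × 2 (CuO(s) must end up as a reactant; ×2 to match 2 CuO(s) in the target): (-2)·(-37.6) = +75.2 kcal
By Hess's law, ΔH_rxn = (1)·(-267.3) + (-2)·(-37.6) = -192.1 kcal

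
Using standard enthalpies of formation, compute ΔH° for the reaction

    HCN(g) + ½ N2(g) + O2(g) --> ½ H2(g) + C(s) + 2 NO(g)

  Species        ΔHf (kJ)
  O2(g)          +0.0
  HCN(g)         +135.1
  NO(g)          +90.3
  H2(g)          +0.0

ΔH°rxn = Σ nΔHf°(products) − Σ nΔHf°(reactants).
Products: 1/2·(+0.0) + 1·(+0.0) + 2·(+90.3) = +180.6
Reactants: 1·(+135.1) + 1/2·(+0.0) + 1·(+0.0) = +135.1
ΔH° = (+180.6) − (+135.1) = 45.5 kJ

ΔH° = 45.5 kJ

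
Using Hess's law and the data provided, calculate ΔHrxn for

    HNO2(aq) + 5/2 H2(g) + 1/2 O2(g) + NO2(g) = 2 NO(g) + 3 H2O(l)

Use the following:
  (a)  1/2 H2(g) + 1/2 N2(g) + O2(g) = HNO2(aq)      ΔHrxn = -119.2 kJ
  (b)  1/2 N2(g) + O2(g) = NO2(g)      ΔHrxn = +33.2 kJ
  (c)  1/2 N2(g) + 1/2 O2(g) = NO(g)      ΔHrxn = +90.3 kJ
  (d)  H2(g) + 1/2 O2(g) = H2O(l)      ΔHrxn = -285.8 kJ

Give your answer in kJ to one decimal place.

ΔHrxn = -590.8 kJ

(a) reversed (reverse to put HNO2(aq) on the reactant side): +119.2 kJ
(b) reversed (NO2(g) must end up as a reactant): -33.2 kJ
(c) × 2 (×2 to match 2 NO(g) in the target): (2)·(+90.3) = +180.6 kJ
(d) × 3 (scale by 3 for the 3 H2O(l)): (3)·(-285.8) = -857.4 kJ
ΔHrxn = (+119.2) + (-33.2) + (+180.6) + (-857.4) = -590.8 kJ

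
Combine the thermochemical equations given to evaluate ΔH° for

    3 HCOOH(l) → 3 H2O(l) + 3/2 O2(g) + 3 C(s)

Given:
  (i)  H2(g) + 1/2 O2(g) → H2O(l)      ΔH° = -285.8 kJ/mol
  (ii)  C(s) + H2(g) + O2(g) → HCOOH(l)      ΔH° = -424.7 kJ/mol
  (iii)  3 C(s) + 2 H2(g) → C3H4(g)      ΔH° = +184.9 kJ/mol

ΔH° = 416.7 kJ/mol

(i) × 3 (scale by 3 for the 3 H2O(l)): (3)·(-285.8) = -857.4 kJ/mol
(ii) reversed and × 3 (reverse to put HCOOH(l) on the reactant side; ×3 to match 3 HCOOH(l) in the target): (-3)·(-424.7) = +1274.1 kJ/mol
(iii): not needed (C3H4(g) appears nowhere else).
ΔH° = (3)·(-285.8) + (-3)·(-424.7) = 416.7 kJ/mol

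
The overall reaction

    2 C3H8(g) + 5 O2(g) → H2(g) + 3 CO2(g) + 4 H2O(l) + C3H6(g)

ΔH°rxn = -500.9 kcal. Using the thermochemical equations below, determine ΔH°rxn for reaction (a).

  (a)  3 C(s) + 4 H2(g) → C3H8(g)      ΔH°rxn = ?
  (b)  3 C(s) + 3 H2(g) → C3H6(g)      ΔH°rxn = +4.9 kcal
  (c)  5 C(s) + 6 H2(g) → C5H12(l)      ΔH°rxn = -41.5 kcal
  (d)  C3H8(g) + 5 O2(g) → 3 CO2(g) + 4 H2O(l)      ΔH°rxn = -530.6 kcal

ΔH°rxn = -24.8 kcal

(a) reversed: contributes −x
(b) as written (C3H6(g) already on the product side): +4.9 kcal
(c): not needed (C5H12(l) appears nowhere else).
(d) as written (CO2(g) already on the product side): -530.6 kcal
-500.9 = (+4.9) + (-530.6) − x
x = (-500.9 − (-525.7)) / (-1) = -24.8 kcal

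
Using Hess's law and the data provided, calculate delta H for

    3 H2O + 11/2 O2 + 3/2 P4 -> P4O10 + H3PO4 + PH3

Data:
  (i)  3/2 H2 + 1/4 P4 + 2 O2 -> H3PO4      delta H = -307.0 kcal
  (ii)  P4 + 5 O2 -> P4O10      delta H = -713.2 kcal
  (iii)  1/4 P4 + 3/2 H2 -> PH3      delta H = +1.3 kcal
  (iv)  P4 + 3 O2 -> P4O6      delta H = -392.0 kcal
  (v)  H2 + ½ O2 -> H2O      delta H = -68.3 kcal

delta H = -814.0 kcal

(i) as written: -307.0 kcal
(ii) as written: -713.2 kcal
(iii) as written: +1.3 kcal
(iv): not needed.
(v) reversed and × 3: (-3)·(-68.3) = +204.9 kcal
By Hess's law, delta H = (-307.0) + (-713.2) + (+1.3) + (+204.9) = -814.0 kcal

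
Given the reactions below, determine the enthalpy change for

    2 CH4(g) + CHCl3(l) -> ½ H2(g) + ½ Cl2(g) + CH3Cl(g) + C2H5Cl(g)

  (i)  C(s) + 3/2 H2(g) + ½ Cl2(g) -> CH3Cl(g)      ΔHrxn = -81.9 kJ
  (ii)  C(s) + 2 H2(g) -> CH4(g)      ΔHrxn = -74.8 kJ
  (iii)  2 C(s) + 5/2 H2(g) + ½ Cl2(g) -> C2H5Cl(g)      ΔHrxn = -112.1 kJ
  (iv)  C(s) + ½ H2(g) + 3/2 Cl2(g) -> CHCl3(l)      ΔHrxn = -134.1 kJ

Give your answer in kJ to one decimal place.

(i) as written (CH3Cl(g) already on the product side): -81.9 kJ
(ii) reversed and × 2 (reverse to put CH4(g) on the reactant side; ×2 to match 2 CH4(g) in the target): (-2)·(-74.8) = +149.6 kJ
(iii) as written (C2H5Cl(g) already on the product side): -112.1 kJ
(iv) reversed (CHCl3(l) must end up as a reactant): +134.1 kJ
Combining the equations, ΔHrxn = (-81.9) + (+149.6) + (-112.1) + (+134.1) = 89.7 kJ

ΔHrxn = 89.7 kJ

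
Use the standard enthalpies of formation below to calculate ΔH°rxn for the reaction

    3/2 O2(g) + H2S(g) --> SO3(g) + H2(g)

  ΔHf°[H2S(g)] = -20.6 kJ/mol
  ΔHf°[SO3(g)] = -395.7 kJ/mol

ΔH°rxn = -375.1 kJ/mol

ΔH°rxn = Σ nΔHf°(products) − Σ nΔHf°(reactants).
Products: 1·(-395.7) + 1·(+0.0) = -395.7
Reactants: 3/2·(+0.0) + 1·(-20.6) = -20.6
ΔH°rxn = (-395.7) − (-20.6) = -375.1 kJ/mol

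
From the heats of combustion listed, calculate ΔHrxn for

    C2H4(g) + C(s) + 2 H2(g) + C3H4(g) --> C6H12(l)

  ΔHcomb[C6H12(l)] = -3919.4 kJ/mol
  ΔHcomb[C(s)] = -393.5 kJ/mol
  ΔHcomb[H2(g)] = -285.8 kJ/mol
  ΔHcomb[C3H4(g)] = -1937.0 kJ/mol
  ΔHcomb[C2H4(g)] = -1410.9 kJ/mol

ΔHrxn = -393.6 kJ/mol

With combustion enthalpies, reactants minus products:
= [1·(-1410.9) + 1·(-393.5) + 2·(-285.8) + 1·(-1937.0)] − [1·(-3919.4)]
= -393.6 kJ/mol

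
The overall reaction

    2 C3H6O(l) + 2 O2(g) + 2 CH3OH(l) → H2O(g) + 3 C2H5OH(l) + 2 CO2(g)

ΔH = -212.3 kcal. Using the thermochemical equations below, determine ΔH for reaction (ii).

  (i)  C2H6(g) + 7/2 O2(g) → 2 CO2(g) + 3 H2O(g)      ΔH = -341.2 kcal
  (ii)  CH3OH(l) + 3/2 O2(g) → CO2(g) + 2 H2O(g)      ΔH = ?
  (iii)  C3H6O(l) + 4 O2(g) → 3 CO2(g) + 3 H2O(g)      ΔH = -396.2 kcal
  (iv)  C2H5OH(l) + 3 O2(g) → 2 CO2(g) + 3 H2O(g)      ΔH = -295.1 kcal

(i): not needed (C2H6(g) appears nowhere else).
(ii) × 2 (scale by 2 for the 2 CH3OH(l)): contributes 2·x
(iii) × 2 (scale by 2 for the 2 C3H6O(l)): (2)·(-396.2) = -792.4 kcal
(iv) reversed and × 3 (C2H5OH(l) must end up as a product; scale by 3 for the 3 C2H5OH(l)): (-3)·(-295.1) = +885.3 kcal
-212.3 = (-792.4) + (+885.3) + 2·x
x = (-212.3 − (+92.9)) / (2) = -152.6 kcal

ΔH = -152.6 kcal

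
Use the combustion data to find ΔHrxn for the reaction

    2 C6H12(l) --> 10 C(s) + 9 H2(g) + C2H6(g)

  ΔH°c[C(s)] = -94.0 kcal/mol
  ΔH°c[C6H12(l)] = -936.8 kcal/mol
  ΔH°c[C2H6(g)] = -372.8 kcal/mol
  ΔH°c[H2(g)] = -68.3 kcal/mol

Using ΔH = Σ nΔHc°(reactants) − Σ nΔHc°(products):
= [2·(-936.8)] − [10·(-94.0) + 9·(-68.3) + 1·(-372.8)]
= 53.9 kcal/mol

ΔHrxn = 53.9 kcal/mol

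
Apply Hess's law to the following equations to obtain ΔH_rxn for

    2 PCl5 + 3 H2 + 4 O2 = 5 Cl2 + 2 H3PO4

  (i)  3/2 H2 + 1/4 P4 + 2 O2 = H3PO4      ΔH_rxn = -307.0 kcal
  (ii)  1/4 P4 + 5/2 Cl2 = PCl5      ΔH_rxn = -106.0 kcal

ΔH_rxn = -402.0 kcal

(i) × 2 (×2 to match 2 H3PO4 in the target): (2)·(-307.0) = -614.0 kcal
(ii) reversed and × 2 (reverse to put PCl5 on the reactant side; scale by 2 for the 2 PCl5): (-2)·(-106.0) = +212.0 kcal
ΔH_rxn = (-614.0) + (+212.0) = -402.0 kcal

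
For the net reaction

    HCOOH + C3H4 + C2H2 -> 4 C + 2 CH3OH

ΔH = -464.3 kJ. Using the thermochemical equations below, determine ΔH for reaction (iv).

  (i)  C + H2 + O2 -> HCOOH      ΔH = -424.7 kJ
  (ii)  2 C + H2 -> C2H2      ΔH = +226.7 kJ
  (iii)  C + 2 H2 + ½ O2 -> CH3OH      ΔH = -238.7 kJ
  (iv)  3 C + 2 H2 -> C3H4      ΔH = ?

ΔH = 184.9 kJ

(i) reversed: +424.7 kJ
(ii) reversed: -226.7 kJ
(iii) × 2: (2)·(-238.7) = -477.4 kJ
(iv) reversed: contributes −x
-464.3 = (+424.7) + (-226.7) + (-477.4) − x
x = (-464.3 − (-279.4)) / (-1) = 184.9 kJ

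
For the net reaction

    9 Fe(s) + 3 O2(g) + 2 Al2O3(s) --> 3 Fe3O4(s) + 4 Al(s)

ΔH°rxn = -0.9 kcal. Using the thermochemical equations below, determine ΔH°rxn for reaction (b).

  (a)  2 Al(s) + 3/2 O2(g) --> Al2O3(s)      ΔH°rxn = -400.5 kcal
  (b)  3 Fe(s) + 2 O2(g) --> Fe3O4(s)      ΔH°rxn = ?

(a) reversed and × 2: (-2)·(-400.5) = +801.0 kcal
(b) × 3: contributes 3·x
-0.9 = (+801.0) + 3·x
x = (-0.9 − (+801.0)) / (3) = -267.3 kcal

ΔH°rxn = -267.3 kcal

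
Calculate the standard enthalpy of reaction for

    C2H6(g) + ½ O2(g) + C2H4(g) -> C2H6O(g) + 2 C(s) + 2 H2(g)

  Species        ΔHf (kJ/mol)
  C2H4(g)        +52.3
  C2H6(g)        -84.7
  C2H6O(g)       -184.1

ΔH°rxn = -151.7 kJ/mol

Products: 1·(-184.1) + 2·(+0.0) + 2·(+0.0) = -184.1
Reactants: 1·(-84.7) + 1/2·(+0.0) + 1·(+52.3) = -32.4
ΔH°rxn = (-184.1) − (-32.4) = -151.7 kJ/mol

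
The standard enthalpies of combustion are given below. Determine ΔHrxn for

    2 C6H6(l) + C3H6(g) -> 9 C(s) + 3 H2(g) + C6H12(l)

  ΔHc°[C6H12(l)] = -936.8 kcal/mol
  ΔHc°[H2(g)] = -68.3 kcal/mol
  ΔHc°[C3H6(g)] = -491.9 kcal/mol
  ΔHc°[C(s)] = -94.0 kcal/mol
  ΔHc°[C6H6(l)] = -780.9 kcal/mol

With combustion enthalpies, reactants minus products:
= [2·(-780.9) + 1·(-491.9)] − [9·(-94.0) + 3·(-68.3) + 1·(-936.8)]
= -66.0 kcal/mol

ΔHrxn = -66.0 kcal/mol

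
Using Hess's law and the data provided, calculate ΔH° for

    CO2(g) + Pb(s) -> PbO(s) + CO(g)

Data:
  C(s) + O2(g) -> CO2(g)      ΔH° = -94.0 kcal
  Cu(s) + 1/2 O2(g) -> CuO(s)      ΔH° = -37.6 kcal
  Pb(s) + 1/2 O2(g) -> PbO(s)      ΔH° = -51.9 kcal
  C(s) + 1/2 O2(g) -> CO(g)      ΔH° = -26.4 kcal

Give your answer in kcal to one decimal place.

ΔH° = 15.7 kcal

equation 1 reversed: +94.0 kcal
equation 2: not needed.
equation 3 as written: -51.9 kcal
equation 4 as written: -26.4 kcal
ΔH° = (+94.0) + (-51.9) + (-26.4) = 15.7 kcal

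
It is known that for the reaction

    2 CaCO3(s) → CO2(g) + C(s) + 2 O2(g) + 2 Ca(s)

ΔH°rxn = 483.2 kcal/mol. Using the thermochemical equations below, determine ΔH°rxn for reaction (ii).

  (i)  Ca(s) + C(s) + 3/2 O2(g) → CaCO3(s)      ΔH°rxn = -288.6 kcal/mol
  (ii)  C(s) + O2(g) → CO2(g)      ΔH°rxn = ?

(i) reversed and × 2 (reverse to put CaCO3(s) on the reactant side; ×2 to match 2 CaCO3(s) in the target): (-2)·(-288.6) = +577.2 kcal/mol
(ii) as written (CO2(g) already on the product side): contributes x
+483.2 = (+577.2) + x
x = (+483.2 − (+577.2)) / (1) = -94.0 kcal/mol

ΔH°rxn = -94.0 kcal/mol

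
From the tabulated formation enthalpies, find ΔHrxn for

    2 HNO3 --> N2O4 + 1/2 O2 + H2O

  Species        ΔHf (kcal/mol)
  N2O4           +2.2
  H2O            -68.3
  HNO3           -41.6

ΔHrxn = 17.1 kcal/mol

Products: 1·(+2.2) + 1/2·(+0.0) + 1·(-68.3) = -66.1
Reactants: 2·(-41.6) = -83.2
ΔHrxn = (-66.1) − (-83.2) = 17.1 kcal/mol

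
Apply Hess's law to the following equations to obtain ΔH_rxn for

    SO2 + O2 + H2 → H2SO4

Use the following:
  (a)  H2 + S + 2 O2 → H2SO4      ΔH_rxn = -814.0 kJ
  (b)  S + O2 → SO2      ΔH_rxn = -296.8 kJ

ΔH_rxn = -517.2 kJ

(a) as written (H2SO4 already on the product side): -814.0 kJ
(b) reversed (SO2 must end up as a reactant): +296.8 kJ
ΔH_rxn = (-814.0) + (+296.8) = -517.2 kJ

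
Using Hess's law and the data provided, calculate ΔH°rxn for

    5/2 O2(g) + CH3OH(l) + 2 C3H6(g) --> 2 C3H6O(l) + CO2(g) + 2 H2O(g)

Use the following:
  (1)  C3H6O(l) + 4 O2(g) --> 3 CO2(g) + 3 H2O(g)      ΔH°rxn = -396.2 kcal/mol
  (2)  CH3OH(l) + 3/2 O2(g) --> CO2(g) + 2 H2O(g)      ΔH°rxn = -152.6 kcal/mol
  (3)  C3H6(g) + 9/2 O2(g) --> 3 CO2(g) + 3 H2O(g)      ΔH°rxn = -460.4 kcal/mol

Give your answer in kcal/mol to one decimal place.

(1) reversed and × 2 (reverse to put C3H6O(l) on the product side; scale by 2 for the 2 C3H6O(l)): (-2)·(-396.2) = +792.4 kcal/mol
(2) as written (CH3OH(l) already on the reactant side): -152.6 kcal/mol
(3) × 2 (scale by 2 for the 2 C3H6(g)): (2)·(-460.4) = -920.8 kcal/mol
ΔH°rxn = (+792.4) + (-152.6) + (-920.8) = -281.0 kcal/mol

ΔH°rxn = -281.0 kcal/mol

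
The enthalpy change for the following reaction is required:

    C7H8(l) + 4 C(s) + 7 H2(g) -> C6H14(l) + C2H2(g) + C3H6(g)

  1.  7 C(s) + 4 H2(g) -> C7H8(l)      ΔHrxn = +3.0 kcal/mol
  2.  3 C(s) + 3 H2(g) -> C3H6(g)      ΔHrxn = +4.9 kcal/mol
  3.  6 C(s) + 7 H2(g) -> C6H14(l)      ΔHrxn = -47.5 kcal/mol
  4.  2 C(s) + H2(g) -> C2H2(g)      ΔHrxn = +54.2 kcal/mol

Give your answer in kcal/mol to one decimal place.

ΔHrxn = 8.6 kcal/mol

eq. 1 reversed (C7H8(l) must end up as a reactant): -3.0 kcal/mol
eq. 2 as written (C3H6(g) already on the product side): +4.9 kcal/mol
eq. 3 as written (C6H14(l) already on the product side): -47.5 kcal/mol
eq. 4 as written (C2H2(g) already on the product side): +54.2 kcal/mol
By Hess's law, ΔHrxn = (-1)·(+3.0) + (1)·(+4.9) + (1)·(-47.5) + (1)·(+54.2) = 8.6 kcal/mol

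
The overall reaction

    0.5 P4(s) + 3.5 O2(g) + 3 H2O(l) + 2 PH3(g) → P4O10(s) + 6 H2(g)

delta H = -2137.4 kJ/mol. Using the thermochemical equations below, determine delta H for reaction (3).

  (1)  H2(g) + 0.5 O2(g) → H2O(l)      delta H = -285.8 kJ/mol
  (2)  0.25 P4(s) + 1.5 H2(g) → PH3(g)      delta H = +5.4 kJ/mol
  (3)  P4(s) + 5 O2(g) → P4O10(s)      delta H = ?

delta H = -2984.0 kJ/mol

(1) reversed and × 3: (-3)·(-285.8) = +857.4 kJ/mol
(2) reversed and × 2: (-2)·(+5.4) = -10.8 kJ/mol
(3) as written: contributes x
-2137.4 = (+857.4) + (-10.8) + x
x = (-2137.4 − (+846.6)) / (1) = -2984.0 kJ/mol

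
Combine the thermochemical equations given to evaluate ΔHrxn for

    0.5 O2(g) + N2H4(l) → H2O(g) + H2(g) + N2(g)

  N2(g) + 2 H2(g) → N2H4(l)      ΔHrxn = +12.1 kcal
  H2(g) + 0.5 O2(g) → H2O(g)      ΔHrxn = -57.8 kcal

ΔHrxn = -69.9 kcal

equation 1 reversed (reverse to put N2H4(l) on the reactant side): -12.1 kcal
equation 2 as written (H2O(g) already on the product side): -57.8 kcal
By Hess's law, ΔHrxn = (-12.1) + (-57.8) = -69.9 kcal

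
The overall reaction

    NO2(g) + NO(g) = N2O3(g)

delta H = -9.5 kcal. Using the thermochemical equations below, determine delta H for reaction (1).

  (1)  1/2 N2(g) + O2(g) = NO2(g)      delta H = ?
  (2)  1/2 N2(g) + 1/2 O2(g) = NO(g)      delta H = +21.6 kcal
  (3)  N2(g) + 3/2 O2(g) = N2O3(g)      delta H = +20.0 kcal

(1) reversed (NO2(g) must end up as a reactant): contributes −x
(2) reversed (reverse to put NO(g) on the reactant side): -21.6 kcal
(3) as written (N2O3(g) already on the product side): +20.0 kcal
-9.5 = (-21.6) + (+20.0) − x
x = (-9.5 − (-1.6)) / (-1) = 7.9 kcal

delta H = 7.9 kcal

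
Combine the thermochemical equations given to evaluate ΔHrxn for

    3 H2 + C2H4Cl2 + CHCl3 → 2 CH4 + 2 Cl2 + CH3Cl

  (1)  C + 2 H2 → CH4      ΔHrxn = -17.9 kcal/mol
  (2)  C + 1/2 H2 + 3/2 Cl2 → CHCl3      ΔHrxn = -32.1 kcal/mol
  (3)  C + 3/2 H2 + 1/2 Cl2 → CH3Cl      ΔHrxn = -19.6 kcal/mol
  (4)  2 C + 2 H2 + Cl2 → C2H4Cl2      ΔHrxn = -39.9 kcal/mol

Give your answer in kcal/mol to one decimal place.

(1) × 2 (×2 to match 2 CH4 in the target): (2)·(-17.9) = -35.8 kcal/mol
(2) reversed (reverse to put CHCl3 on the reactant side): +32.1 kcal/mol
(3) as written (CH3Cl already on the product side): -19.6 kcal/mol
(4) reversed (reverse to put C2H4Cl2 on the reactant side): +39.9 kcal/mol
Since enthalpy is a state function, ΔHrxn = (2)·(-17.9) + (-1)·(-32.1) + (1)·(-19.6) + (-1)·(-39.9) = 16.6 kcal/mol

ΔHrxn = 16.6 kcal/mol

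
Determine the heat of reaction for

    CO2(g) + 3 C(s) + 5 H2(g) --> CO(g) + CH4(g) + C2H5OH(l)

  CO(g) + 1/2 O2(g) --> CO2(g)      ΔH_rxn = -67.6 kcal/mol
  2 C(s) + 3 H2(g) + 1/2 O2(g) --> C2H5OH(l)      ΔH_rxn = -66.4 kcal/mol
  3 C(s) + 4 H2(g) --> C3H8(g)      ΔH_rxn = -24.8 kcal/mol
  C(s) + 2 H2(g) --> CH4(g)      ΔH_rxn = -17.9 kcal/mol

ΔH_rxn = -16.7 kcal/mol

equation 1 reversed: +67.6 kcal/mol
equation 2 as written: -66.4 kcal/mol
equation 3: not needed.
equation 4 as written: -17.9 kcal/mol
Combining the equations, ΔH_rxn = (+67.6) + (-66.4) + (-17.9) = -16.7 kcal/mol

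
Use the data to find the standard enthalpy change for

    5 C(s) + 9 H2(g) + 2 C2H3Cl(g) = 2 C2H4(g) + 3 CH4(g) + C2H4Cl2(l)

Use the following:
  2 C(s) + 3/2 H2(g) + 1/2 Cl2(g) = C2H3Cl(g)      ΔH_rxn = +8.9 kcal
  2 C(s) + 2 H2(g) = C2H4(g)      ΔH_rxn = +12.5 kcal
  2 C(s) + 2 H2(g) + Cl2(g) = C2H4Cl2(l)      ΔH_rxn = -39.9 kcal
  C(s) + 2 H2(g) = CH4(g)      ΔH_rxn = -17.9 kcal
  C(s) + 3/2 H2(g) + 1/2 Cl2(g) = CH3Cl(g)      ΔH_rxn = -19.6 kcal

equation 1 reversed and × 2: (-2)·(+8.9) = -17.8 kcal
equation 2 × 2: (2)·(+12.5) = +25.0 kcal
equation 3 as written: -39.9 kcal
equation 4 × 3: (3)·(-17.9) = -53.7 kcal
equation 5: not needed.
Combining the equations, ΔH_rxn = (-17.8) + (+25.0) + (-39.9) + (-53.7) = -86.4 kcal

ΔH_rxn = -86.4 kcal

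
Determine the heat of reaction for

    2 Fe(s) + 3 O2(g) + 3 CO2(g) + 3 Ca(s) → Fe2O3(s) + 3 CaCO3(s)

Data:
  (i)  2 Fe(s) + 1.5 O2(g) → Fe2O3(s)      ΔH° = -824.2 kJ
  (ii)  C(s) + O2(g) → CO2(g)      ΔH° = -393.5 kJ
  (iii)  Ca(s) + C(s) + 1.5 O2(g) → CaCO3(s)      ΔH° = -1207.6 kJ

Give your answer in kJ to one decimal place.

ΔH° = -3266.5 kJ

(i) as written: -824.2 kJ
(ii) reversed and × 3: (-3)·(-393.5) = +1180.5 kJ
(iii) × 3: (3)·(-1207.6) = -3622.8 kJ
By Hess's law, ΔH° = (-824.2) + (+1180.5) + (-3622.8) = -3266.5 kJ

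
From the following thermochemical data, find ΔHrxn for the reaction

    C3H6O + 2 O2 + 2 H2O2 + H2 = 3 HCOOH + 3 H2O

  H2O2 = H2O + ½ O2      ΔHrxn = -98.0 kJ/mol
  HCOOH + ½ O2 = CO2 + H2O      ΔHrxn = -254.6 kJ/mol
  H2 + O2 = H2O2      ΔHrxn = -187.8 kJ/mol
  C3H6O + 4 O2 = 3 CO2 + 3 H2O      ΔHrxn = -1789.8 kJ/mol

equation 1 × 3: (3)·(-98.0) = -294.0 kJ/mol
equation 2 reversed and × 3 (HCOOH must end up as a product; ×3 to match 3 HCOOH in the target): (-3)·(-254.6) = +763.8 kJ/mol
equation 3 as written (H2 already on the reactant side): -187.8 kJ/mol
equation 4 as written (C3H6O already on the reactant side): -1789.8 kJ/mol
ΔHrxn = (3)·(-98.0) + (-3)·(-254.6) + (1)·(-187.8) + (1)·(-1789.8) = -1507.8 kJ/mol

ΔHrxn = -1507.8 kJ/mol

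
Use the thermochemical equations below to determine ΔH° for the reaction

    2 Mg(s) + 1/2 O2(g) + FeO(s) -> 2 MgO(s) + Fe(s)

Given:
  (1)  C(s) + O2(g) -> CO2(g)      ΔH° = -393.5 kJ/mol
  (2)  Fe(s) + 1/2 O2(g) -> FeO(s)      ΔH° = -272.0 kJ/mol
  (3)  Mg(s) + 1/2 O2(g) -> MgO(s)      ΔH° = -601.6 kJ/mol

ΔH° = -931.2 kJ/mol

(1): not needed (CO2(g) appears nowhere else).
(2) reversed (reverse to put FeO(s) on the reactant side): +272.0 kJ/mol
(3) × 2 (scale by 2 for the 2 MgO(s)): (2)·(-601.6) = -1203.2 kJ/mol
ΔH° = (+272.0) + (-1203.2) = -931.2 kJ/mol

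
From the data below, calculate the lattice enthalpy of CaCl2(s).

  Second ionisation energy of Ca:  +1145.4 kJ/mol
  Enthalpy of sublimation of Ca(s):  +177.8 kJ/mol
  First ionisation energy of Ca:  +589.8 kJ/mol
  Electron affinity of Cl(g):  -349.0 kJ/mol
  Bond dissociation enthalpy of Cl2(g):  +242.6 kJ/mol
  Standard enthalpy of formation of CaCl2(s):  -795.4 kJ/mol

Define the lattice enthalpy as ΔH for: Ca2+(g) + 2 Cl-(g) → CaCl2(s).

U = -2253.0 kJ/mol

ΔHf° = 1·ΔHsub + 1·(ΣIE) + 1·D(Cl2) + 2·EA + U
-795.4 = 1·(+177.8) + 1·(+1735.2) + 1·(+242.6) + 2·(-349.0) + U
U = -795.4 − (+1457.6) = -2253.0 kJ/mol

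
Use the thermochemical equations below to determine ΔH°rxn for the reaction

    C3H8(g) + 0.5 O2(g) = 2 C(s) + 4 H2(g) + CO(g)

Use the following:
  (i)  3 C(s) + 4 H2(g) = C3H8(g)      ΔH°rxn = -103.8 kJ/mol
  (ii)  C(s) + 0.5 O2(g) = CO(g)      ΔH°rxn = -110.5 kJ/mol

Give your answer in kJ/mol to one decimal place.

ΔH°rxn = -6.7 kJ/mol

(i) reversed: +103.8 kJ/mol
(ii) as written: -110.5 kJ/mol
By Hess's law, ΔH°rxn = (-1)·(-103.8) + (1)·(-110.5) = -6.7 kJ/mol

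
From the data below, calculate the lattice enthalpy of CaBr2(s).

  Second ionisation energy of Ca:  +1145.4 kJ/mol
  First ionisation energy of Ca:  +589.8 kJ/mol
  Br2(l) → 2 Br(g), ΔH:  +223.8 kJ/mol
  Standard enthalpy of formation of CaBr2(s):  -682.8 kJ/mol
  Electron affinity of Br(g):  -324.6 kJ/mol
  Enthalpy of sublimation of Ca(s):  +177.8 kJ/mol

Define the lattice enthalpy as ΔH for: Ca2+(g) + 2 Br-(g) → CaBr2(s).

ΔHf° = 1·ΔHsub + 1·(ΣIE) + 1·D(Br2) + 2·EA + U
-682.8 = 1·(+177.8) + 1·(+1735.2) + 1·(+223.8) + 2·(-324.6) + U
U = -682.8 − (+1487.6) = -2170.4 kJ/mol

U = -2170.4 kJ/mol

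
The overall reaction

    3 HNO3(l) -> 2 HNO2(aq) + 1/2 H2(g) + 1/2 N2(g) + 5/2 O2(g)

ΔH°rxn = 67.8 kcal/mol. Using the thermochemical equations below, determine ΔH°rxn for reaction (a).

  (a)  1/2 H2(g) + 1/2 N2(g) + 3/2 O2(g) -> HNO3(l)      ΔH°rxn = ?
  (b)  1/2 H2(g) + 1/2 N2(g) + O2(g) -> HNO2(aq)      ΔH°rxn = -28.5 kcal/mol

(a) reversed and × 3 (reverse to put HNO3(l) on the reactant side; ×3 to match 3 HNO3(l) in the target): contributes −3·x
(b) × 2 (scale by 2 for the 2 HNO2(aq)): (2)·(-28.5) = -57.0 kcal/mol
+67.8 = (-57.0) − 3·x
x = (+67.8 − (-57.0)) / (-3) = -41.6 kcal/mol

ΔH°rxn = -41.6 kcal/mol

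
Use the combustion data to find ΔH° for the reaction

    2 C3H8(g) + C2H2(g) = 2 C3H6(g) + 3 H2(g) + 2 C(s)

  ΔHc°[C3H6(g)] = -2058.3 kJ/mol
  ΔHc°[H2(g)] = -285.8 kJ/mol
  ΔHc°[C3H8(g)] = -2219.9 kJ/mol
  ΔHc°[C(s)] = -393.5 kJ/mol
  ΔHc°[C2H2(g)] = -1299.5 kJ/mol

ΔH° = 21.7 kJ/mol

Using ΔH = Σ nΔHc°(reactants) − Σ nΔHc°(products):
= [2·(-2219.9) + 1·(-1299.5)] − [2·(-2058.3) + 3·(-285.8) + 2·(-393.5)]
= 21.7 kJ/mol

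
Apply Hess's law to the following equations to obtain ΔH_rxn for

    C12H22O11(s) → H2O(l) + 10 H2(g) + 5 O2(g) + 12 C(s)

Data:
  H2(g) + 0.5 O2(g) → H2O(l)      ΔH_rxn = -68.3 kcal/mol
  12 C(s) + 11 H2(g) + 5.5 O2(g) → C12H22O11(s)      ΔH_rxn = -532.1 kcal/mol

equation 1 as written: -68.3 kcal/mol
equation 2 reversed: +532.1 kcal/mol
Combining the equations, ΔH_rxn = (1)·(-68.3) + (-1)·(-532.1) = 463.8 kcal/mol

ΔH_rxn = 463.8 kcal/mol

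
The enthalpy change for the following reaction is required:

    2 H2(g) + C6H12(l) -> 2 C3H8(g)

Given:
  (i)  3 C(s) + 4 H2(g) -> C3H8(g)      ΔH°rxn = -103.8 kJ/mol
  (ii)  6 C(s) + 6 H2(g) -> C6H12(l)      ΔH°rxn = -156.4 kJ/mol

ΔH°rxn = -51.2 kJ/mol

(i) × 2: (2)·(-103.8) = -207.6 kJ/mol
(ii) reversed: +156.4 kJ/mol
Summing the manipulated equations, ΔH°rxn = (2)·(-103.8) + (-1)·(-156.4) = -51.2 kJ/mol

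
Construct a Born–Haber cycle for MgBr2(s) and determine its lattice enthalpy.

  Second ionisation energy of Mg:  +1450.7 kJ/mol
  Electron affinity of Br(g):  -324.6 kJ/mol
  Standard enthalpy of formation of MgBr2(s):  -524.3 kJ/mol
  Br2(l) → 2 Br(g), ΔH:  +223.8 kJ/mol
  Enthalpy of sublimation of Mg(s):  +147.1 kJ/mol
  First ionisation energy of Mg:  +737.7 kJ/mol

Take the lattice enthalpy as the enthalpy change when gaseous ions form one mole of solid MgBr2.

ΔHf° = 1·ΔHsub + 1·(ΣIE) + 1·D(Br2) + 2·EA + U
-524.3 = 1·(+147.1) + 1·(+2188.4) + 1·(+223.8) + 2·(-324.6) + U
U = -524.3 − (+1910.1) = -2434.4 kJ/mol

U = -2434.4 kJ/mol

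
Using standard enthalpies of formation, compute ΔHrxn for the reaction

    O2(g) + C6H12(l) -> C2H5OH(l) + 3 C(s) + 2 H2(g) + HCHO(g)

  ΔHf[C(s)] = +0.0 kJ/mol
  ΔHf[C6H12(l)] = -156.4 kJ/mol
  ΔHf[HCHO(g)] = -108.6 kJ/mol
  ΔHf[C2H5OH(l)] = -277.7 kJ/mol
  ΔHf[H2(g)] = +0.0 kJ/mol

Products: 1·(-277.7) + 3·(+0.0) + 2·(+0.0) + 1·(-108.6) = -386.3
Reactants: 1·(+0.0) + 1·(-156.4) = -156.4
ΔHrxn = (-386.3) − (-156.4) = -229.9 kJ/mol

ΔHrxn = -229.9 kJ/mol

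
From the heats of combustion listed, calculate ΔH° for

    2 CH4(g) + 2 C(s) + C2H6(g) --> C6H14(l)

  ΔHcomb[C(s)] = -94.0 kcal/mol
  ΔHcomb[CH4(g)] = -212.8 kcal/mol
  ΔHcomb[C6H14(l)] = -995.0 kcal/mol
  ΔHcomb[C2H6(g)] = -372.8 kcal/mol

ΔH° = 8.6 kcal/mol

Using ΔH = Σ nΔHc°(reactants) − Σ nΔHc°(products):
= [2·(-212.8) + 2·(-94.0) + 1·(-372.8)] − [1·(-995.0)]
= 8.6 kcal/mol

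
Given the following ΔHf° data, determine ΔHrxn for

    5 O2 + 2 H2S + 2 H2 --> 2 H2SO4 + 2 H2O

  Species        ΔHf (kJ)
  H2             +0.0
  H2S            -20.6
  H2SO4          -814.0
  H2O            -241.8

Products: 2·(-814.0) + 2·(-241.8) = -2111.6
Reactants: 5·(+0.0) + 2·(-20.6) + 2·(+0.0) = -41.2
ΔHrxn = (-2111.6) − (-41.2) = -2070.4 kJ

ΔHrxn = -2070.4 kJ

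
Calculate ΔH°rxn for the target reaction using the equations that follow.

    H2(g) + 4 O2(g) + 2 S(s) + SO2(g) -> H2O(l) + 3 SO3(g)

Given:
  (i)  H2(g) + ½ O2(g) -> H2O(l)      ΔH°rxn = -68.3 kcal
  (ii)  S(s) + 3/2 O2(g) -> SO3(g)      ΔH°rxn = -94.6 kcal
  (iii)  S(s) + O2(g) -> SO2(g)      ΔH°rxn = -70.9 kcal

ΔH°rxn = -281.2 kcal

(i) as written (H2O(l) already on the product side): -68.3 kcal
(ii) × 3 (scale by 3 for the 3 SO3(g)): (3)·(-94.6) = -283.8 kcal
(iii) reversed (reverse to put SO2(g) on the reactant side): +70.9 kcal
ΔH°rxn = (-68.3) + (-283.8) + (+70.9) = -281.2 kcal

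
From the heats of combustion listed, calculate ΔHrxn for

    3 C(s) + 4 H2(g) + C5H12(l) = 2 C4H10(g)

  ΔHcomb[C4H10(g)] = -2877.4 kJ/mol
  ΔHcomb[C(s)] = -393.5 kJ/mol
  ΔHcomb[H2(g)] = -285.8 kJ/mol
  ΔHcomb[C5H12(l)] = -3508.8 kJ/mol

With combustion enthalpies, reactants minus products:
= [3·(-393.5) + 4·(-285.8) + 1·(-3508.8)] − [2·(-2877.4)]
= -77.7 kJ/mol

ΔHrxn = -77.7 kJ/mol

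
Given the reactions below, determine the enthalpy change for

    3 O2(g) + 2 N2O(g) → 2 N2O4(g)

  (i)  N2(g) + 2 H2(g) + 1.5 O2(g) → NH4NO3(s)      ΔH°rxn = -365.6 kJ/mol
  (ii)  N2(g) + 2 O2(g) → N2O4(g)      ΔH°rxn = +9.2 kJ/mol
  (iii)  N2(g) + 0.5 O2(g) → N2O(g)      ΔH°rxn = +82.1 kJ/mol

ΔH°rxn = -145.8 kJ/mol

(i): not needed (NH4NO3(s) appears nowhere else).
(ii) × 2 (×2 to match 2 N2O4(g) in the target): (2)·(+9.2) = +18.4 kJ/mol
(iii) reversed and × 2 (N2O(g) must end up as a reactant; scale by 2 for the 2 N2O(g)): (-2)·(+82.1) = -164.2 kJ/mol
ΔH°rxn = (+18.4) + (-164.2) = -145.8 kJ/mol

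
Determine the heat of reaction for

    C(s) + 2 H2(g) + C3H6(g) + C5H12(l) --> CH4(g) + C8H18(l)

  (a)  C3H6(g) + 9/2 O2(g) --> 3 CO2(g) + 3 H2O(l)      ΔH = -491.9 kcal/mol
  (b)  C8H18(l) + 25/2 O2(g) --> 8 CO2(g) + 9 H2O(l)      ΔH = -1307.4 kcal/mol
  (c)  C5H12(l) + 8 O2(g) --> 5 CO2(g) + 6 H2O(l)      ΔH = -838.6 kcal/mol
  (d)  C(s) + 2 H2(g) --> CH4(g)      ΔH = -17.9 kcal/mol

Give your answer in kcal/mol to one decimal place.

ΔH = -41.0 kcal/mol

(a) as written (C3H6(g) already on the reactant side): -491.9 kcal/mol
(b) reversed (reverse to put C8H18(l) on the product side): +1307.4 kcal/mol
(c) as written (C5H12(l) already on the reactant side): -838.6 kcal/mol
(d) as written (CH4(g) already on the product side): -17.9 kcal/mol
Combining the equations, ΔH = (-491.9) + (+1307.4) + (-838.6) + (-17.9) = -41.0 kcal/mol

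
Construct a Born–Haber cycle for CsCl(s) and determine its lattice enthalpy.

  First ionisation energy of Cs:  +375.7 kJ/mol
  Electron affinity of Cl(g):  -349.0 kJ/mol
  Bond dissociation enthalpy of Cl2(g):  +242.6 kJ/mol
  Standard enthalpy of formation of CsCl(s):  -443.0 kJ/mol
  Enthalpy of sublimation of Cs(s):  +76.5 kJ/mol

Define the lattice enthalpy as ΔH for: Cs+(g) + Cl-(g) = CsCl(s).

U = -667.5 kJ/mol

ΔHf° = 1·ΔHsub + 1·(ΣIE) + 1/2·D(Cl2) + 1·EA + U
-443.0 = 1·(+76.5) + 1·(+375.7) + 1/2·(+242.6) + 1·(-349.0) + U
U = -443.0 − (+224.5) = -667.5 kJ/mol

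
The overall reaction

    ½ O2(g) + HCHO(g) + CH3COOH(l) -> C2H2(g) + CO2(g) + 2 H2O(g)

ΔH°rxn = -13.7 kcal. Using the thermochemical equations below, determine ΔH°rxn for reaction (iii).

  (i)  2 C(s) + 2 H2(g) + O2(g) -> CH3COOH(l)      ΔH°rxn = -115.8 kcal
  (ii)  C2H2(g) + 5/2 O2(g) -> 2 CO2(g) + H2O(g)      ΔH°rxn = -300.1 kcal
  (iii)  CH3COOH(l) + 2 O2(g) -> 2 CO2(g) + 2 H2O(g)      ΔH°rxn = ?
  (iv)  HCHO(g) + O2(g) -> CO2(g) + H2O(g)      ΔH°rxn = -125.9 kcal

ΔH°rxn = -187.9 kcal

(i): not needed (H2(g) appears nowhere else).
(ii) reversed (reverse to put C2H2(g) on the product side): +300.1 kcal
(iii) as written: contributes x
(iv) as written (HCHO(g) already on the reactant side): -125.9 kcal
-13.7 = (+300.1) + (-125.9) + x
x = (-13.7 − (+174.2)) / (1) = -187.9 kcal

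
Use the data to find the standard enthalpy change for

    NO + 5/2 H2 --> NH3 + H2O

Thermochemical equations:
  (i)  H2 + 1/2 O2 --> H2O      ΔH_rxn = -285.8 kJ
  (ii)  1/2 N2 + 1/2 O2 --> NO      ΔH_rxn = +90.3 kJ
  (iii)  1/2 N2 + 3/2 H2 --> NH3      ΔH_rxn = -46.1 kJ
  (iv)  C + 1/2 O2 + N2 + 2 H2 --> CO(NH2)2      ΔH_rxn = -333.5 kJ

ΔH_rxn = -422.2 kJ

(i) as written: -285.8 kJ
(ii) reversed: -90.3 kJ
(iii) as written: -46.1 kJ
(iv): not needed.
By Hess's law, ΔH_rxn = (1)·(-285.8) + (-1)·(+90.3) + (1)·(-46.1) = -422.2 kJ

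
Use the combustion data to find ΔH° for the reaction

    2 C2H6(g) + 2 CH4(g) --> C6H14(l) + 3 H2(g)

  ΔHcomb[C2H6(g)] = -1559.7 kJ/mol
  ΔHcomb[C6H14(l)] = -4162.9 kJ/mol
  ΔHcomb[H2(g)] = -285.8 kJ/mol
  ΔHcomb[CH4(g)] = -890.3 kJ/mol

ΔH° = 120.3 kJ/mol

With combustion enthalpies, reactants minus products:
= [2·(-1559.7) + 2·(-890.3)] − [1·(-4162.9) + 3·(-285.8)]
= 120.3 kJ/mol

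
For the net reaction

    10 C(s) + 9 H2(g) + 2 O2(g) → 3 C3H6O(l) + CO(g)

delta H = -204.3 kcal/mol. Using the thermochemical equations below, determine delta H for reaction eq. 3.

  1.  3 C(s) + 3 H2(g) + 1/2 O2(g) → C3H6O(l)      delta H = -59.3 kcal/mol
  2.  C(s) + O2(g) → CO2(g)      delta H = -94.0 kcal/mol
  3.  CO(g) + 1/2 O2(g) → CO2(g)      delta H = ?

eq. 1 × 3 (scale by 3 for the 3 C3H6O(l)): (3)·(-59.3) = -177.9 kcal/mol
eq. 2 as written: -94.0 kcal/mol
eq. 3 reversed (reverse to put CO(g) on the product side): contributes −x
-204.3 = (-177.9) + (-94.0) − x
x = (-204.3 − (-271.9)) / (-1) = -67.6 kcal/mol

delta H = -67.6 kcal/mol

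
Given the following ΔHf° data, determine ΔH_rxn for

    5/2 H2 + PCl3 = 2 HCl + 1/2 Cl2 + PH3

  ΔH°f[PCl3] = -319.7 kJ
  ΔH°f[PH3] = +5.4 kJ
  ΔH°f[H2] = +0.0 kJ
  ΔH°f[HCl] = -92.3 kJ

ΔH_rxn = 140.5 kJ

Products: 2·(-92.3) + 1/2·(+0.0) + 1·(+5.4) = -179.2
Reactants: 5/2·(+0.0) + 1·(-319.7) = -319.7
ΔH_rxn = (-179.2) − (-319.7) = 140.5 kJ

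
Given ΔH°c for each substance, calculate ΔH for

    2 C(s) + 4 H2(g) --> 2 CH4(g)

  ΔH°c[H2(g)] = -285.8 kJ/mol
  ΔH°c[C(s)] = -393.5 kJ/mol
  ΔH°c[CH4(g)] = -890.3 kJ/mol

ΔH = -149.6 kJ/mol

With combustion enthalpies, reactants minus products:
= [2·(-393.5) + 4·(-285.8)] − [2·(-890.3)]
= -149.6 kJ/mol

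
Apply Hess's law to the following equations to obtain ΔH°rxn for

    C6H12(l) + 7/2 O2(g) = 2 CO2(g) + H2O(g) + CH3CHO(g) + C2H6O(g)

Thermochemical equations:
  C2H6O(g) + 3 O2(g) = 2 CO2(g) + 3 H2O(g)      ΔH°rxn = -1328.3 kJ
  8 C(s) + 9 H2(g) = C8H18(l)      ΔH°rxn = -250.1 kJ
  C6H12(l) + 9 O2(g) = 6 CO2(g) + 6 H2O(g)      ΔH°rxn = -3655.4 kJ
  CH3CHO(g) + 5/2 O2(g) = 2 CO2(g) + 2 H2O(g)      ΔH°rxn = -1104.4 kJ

ΔH°rxn = -1222.7 kJ

equation 1 reversed: +1328.3 kJ
equation 2: not needed.
equation 3 as written: -3655.4 kJ
equation 4 reversed: +1104.4 kJ
ΔH°rxn = (+1328.3) + (-3655.4) + (+1104.4) = -1222.7 kJ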